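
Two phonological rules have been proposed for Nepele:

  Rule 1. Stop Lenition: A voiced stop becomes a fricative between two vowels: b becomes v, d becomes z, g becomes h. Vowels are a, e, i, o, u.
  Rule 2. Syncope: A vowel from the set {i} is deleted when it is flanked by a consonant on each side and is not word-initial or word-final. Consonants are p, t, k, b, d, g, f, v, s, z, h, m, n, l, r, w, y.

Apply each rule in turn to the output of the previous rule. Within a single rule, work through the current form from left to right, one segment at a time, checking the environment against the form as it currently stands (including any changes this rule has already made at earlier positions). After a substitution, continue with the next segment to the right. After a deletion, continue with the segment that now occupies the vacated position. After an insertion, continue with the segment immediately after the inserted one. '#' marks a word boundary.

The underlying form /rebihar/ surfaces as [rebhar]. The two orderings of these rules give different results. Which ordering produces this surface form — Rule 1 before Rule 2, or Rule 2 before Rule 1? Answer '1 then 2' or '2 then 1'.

2 then 1

Order 1 then 2:
  1 Stop Lenition: [rebihar] → [revihar]
  2 Syncope: [revihar] → [revhar]
  result: [revhar]
Order 2 then 1:
  2 Syncope: [rebihar] → [rebhar]
  1 Stop Lenition: no change — [rebhar]
  result: [rebhar]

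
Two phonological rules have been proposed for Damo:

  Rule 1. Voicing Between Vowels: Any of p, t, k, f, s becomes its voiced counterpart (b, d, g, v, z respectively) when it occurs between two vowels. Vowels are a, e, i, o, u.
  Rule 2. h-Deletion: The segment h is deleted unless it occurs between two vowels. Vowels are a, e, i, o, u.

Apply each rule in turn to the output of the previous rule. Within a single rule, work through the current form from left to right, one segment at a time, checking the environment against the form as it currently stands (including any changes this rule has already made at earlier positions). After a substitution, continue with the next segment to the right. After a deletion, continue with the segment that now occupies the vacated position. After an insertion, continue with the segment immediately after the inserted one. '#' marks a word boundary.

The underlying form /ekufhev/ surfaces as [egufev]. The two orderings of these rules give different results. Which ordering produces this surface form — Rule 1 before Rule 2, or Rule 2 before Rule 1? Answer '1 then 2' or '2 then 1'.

Order 1 then 2:
  1 Voicing Between Vowels: [ekufhev] → [egufhev]
  2 h-Deletion: [egufhev] → [egufev]
  result: [egufev]
Order 2 then 1:
  2 h-Deletion: [ekufhev] → [ekufev]
  1 Voicing Between Vowels: [ekufev] → [eguvev]
  result: [eguvev]

1 then 2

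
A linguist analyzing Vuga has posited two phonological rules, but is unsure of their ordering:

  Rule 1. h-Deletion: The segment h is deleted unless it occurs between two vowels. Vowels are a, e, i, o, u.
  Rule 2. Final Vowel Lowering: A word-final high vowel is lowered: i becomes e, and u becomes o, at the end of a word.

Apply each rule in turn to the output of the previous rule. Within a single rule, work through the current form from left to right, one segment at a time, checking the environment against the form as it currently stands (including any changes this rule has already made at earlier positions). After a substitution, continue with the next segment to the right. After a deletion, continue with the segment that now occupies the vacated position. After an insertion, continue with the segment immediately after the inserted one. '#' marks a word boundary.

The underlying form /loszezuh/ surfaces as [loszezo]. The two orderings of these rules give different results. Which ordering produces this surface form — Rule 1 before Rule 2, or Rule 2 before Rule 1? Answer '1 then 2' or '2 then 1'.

Order 1 then 2:
  1 h-Deletion: [loszezuh] → [loszezu]
  2 Final Vowel Lowering: [loszezu] → [loszezo]
  result: [loszezo]
Order 2 then 1:
  2 Final Vowel Lowering: no change — [loszezuh]
  1 h-Deletion: [loszezuh] → [loszezu]
  result: [loszezu]

1 then 2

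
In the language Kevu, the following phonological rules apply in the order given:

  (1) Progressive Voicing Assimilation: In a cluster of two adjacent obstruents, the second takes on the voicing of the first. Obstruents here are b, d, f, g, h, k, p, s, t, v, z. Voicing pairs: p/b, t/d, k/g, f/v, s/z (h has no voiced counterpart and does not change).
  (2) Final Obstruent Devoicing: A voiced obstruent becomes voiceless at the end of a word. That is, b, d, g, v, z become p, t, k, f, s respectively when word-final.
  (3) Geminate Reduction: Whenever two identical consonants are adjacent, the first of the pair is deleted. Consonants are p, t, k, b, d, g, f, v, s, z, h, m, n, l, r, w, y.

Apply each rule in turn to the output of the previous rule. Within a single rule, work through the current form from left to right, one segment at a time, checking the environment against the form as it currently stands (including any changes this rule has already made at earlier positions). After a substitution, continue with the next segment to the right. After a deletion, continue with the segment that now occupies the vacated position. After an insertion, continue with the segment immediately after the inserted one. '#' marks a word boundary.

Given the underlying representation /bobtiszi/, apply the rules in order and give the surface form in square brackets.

(1) Progressive Voicing Assimilation: [bobtiszi] → [bobdissi]
(2) Final Obstruent Devoicing: no change — [bobdissi]
(3) Geminate Reduction: [bobdissi] → [bobdisi]

[bobdisi]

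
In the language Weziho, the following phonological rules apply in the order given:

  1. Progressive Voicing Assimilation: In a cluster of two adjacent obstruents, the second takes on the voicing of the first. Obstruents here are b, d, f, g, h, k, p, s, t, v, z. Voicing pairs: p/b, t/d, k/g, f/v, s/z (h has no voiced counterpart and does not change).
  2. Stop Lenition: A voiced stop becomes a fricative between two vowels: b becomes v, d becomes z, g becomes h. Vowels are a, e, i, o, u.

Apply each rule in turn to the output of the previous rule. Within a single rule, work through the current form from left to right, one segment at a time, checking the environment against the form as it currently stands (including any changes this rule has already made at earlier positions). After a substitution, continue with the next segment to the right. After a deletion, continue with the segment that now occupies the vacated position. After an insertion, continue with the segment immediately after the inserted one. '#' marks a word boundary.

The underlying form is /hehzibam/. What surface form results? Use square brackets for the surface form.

[hehsivam]

1 Progressive Voicing Assimilation: [hehzibam] → [hehsibam]
2 Stop Lenition: [hehsibam] → [hehsivam]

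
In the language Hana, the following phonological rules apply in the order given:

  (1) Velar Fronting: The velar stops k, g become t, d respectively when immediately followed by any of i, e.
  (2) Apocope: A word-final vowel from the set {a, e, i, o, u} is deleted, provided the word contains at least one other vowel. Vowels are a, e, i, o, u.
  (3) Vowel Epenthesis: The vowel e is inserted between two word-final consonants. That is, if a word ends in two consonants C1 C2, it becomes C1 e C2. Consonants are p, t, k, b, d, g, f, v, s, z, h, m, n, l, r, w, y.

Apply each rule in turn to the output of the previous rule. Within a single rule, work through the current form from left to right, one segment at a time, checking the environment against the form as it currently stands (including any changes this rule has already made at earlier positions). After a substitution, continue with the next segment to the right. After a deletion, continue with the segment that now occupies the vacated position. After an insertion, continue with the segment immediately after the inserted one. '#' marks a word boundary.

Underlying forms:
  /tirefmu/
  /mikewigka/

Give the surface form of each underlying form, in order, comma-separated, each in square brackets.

/tirefmu/:
  (1) Velar Fronting: no change — [tirefmu]
  (2) Apocope: [tirefmu] → [tirefm]
  (3) Vowel Epenthesis: [tirefm] → [tirefem]
/mikewigka/:
  (1) Velar Fronting: [mikewigka] → [mitewigka]
  (2) Apocope: [mitewigka] → [mitewigk]
  (3) Vowel Epenthesis: [mitewigk] → [mitewigek]

[tirefem], [mitewigek]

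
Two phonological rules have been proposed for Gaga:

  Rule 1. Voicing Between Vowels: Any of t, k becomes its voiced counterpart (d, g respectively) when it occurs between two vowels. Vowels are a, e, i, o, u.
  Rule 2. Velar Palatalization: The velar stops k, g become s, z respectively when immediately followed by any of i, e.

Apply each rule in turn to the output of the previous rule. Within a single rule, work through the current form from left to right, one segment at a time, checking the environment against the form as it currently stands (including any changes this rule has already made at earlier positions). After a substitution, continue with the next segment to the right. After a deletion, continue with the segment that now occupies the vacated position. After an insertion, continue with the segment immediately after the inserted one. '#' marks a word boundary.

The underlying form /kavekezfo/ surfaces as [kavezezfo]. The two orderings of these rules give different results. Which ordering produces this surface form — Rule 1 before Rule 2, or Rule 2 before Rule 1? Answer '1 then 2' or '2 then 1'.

1 then 2

Order 1 then 2:
  1 Voicing Between Vowels: [kavekezfo] → [kavegezfo]
  2 Velar Palatalization: [kavegezfo] → [kavezezfo]
  result: [kavezezfo]
Order 2 then 1:
  2 Velar Palatalization: [kavekezfo] → [kavesezfo]
  1 Voicing Between Vowels: no change — [kavesezfo]
  result: [kavesezfo]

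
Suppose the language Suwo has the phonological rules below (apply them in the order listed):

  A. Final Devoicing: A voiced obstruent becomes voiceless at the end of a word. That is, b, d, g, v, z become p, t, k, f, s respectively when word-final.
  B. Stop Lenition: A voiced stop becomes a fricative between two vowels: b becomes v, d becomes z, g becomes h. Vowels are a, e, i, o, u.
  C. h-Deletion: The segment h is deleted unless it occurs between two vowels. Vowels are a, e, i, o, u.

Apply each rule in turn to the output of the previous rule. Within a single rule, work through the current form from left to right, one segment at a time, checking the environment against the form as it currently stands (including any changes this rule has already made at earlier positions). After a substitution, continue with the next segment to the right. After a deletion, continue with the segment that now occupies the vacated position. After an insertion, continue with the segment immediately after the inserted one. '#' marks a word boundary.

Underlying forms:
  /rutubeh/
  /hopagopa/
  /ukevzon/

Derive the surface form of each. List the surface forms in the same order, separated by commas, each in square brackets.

/rutubeh/:
  A Final Devoicing: no change — [rutubeh]
  B Stop Lenition: [rutubeh] → [rutuveh]
  C h-Deletion: [rutuveh] → [rutuve]
/hopagopa/:
  A Final Devoicing: no change — [hopagopa]
  B Stop Lenition: [hopagopa] → [hopahopa]
  C h-Deletion: [hopahopa] → [opahopa]
/ukevzon/:
  A Final Devoicing: no change — [ukevzon]
  B Stop Lenition: no change — [ukevzon]
  C h-Deletion: no change — [ukevzon]

[rutuve], [opahopa], [ukevzon]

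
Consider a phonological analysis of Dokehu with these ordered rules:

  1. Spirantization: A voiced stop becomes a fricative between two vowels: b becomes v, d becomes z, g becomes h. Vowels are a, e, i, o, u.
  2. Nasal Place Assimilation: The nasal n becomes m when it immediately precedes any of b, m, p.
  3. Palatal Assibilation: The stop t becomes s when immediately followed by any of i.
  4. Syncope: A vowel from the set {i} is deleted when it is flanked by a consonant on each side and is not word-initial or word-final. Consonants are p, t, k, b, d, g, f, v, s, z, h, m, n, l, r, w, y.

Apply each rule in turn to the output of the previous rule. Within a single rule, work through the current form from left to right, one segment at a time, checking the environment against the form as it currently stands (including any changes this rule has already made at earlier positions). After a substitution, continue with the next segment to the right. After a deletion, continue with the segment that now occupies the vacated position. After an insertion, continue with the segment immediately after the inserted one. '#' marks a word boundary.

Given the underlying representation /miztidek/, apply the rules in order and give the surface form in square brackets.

[mzszek]

1 Spirantization: [miztidek] → [miztizek]
2 Nasal Place Assimilation: no change — [miztizek]
3 Palatal Assibilation: [miztizek] → [mizsizek]
4 Syncope: [mizsizek] → [mzszek]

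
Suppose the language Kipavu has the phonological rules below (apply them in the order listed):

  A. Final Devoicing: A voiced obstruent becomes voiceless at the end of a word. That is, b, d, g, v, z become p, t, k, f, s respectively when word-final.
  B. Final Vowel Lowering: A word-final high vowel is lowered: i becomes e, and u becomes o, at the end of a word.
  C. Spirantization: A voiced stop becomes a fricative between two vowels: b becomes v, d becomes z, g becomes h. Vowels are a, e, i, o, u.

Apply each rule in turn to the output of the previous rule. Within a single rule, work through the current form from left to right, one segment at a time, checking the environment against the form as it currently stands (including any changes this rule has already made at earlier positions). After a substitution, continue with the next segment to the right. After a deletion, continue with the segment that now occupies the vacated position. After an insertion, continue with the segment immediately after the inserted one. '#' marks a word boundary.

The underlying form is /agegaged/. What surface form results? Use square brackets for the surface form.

A Final Devoicing: [agegaged] → [agegaget]
B Final Vowel Lowering: no change — [agegaget]
C Spirantization: [agegaget] → [ahehahet]

[ahehahet]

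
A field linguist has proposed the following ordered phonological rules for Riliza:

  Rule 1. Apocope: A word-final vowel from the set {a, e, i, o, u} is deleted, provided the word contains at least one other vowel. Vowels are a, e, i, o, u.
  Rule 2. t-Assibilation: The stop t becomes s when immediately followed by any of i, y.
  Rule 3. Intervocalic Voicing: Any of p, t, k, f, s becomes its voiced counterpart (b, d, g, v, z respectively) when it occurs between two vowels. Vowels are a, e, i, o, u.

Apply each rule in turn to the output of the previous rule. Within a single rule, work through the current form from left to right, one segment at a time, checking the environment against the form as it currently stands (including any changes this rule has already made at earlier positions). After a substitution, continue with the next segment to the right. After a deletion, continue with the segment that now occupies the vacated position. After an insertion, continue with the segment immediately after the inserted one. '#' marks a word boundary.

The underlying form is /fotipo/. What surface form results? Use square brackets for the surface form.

[fozip]

Rule 1 Apocope: [fotipo] → [fotip]
Rule 2 t-Assibilation: [fotip] → [fosip]
Rule 3 Intervocalic Voicing: [fosip] → [fozip]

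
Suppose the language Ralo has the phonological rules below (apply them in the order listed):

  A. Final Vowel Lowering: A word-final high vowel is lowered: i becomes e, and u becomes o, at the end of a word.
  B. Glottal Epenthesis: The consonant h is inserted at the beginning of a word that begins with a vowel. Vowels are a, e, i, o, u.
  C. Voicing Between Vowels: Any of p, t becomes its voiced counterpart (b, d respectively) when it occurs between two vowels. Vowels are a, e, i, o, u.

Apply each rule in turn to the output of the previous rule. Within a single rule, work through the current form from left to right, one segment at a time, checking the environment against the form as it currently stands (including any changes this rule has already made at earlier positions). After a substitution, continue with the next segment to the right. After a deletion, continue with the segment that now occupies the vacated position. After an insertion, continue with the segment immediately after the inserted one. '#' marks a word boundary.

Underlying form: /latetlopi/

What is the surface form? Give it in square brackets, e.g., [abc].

A Final Vowel Lowering: [latetlopi] → [latetlope]
B Glottal Epenthesis: no change — [latetlope]
C Voicing Between Vowels: [latetlope] → [ladetlobe]

[ladetlobe]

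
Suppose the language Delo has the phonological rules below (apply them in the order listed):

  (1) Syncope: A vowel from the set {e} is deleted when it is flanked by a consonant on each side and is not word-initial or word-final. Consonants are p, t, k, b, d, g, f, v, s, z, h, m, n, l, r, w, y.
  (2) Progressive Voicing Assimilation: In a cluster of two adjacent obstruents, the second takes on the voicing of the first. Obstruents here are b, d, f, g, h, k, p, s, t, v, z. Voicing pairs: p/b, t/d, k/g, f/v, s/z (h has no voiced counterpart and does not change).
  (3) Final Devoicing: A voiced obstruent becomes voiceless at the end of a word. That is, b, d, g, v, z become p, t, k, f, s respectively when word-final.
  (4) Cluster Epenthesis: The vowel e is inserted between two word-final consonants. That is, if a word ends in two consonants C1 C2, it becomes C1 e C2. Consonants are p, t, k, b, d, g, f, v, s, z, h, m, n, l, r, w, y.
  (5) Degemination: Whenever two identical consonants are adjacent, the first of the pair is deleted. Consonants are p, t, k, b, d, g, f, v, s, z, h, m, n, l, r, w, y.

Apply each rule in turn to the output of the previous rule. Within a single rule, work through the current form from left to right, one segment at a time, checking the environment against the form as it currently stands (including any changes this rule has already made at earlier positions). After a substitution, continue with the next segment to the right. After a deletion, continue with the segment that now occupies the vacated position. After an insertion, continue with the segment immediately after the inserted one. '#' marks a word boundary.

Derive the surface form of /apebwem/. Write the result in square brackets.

[apwem]

(1) Syncope: [apebwem] → [apbwm]
(2) Progressive Voicing Assimilation: [apbwm] → [appwm]
(3) Final Devoicing: no change — [appwm]
(4) Cluster Epenthesis: [appwm] → [appwem]
(5) Degemination: [appwem] → [apwem]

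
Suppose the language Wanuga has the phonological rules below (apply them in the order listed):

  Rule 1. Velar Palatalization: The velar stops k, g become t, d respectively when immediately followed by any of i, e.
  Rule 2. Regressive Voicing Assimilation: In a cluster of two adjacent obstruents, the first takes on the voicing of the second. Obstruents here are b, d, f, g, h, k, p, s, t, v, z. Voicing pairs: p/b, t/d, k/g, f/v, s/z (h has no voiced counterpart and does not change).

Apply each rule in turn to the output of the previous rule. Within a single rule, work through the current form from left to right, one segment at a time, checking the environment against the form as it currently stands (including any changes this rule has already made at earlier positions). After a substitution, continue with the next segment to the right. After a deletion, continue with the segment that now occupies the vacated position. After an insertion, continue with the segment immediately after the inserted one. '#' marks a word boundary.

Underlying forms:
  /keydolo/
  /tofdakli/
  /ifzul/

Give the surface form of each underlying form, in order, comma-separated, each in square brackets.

[teydolo], [tovdakli], [ivzul]

/keydolo/:
  Rule 1 Velar Palatalization: [keydolo] → [teydolo]
  Rule 2 Regressive Voicing Assimilation: no change — [teydolo]
/tofdakli/:
  Rule 1 Velar Palatalization: no change — [tofdakli]
  Rule 2 Regressive Voicing Assimilation: [tofdakli] → [tovdakli]
/ifzul/:
  Rule 1 Velar Palatalization: no change — [ifzul]
  Rule 2 Regressive Voicing Assimilation: [ifzul] → [ivzul]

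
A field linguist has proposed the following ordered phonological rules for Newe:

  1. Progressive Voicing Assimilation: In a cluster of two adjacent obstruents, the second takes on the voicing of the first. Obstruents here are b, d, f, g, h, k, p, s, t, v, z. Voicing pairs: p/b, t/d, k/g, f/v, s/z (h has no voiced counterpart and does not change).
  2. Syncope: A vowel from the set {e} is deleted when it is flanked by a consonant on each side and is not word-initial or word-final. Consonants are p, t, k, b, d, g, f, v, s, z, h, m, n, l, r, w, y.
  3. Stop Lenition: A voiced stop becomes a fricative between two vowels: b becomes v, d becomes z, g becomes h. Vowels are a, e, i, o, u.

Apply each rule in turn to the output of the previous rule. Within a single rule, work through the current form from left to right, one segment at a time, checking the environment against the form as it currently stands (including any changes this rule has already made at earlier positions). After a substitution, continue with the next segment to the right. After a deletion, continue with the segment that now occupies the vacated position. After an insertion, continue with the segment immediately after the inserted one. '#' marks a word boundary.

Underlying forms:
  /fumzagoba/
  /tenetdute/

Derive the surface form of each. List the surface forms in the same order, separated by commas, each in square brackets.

/fumzagoba/:
  1 Progressive Voicing Assimilation: no change — [fumzagoba]
  2 Syncope: no change — [fumzagoba]
  3 Stop Lenition: [fumzagoba] → [fumzahova]
/tenetdute/:
  1 Progressive Voicing Assimilation: [tenetdute] → [tenettute]
  2 Syncope: [tenettute] → [tnttute]
  3 Stop Lenition: no change — [tnttute]

[fumzahova], [tnttute]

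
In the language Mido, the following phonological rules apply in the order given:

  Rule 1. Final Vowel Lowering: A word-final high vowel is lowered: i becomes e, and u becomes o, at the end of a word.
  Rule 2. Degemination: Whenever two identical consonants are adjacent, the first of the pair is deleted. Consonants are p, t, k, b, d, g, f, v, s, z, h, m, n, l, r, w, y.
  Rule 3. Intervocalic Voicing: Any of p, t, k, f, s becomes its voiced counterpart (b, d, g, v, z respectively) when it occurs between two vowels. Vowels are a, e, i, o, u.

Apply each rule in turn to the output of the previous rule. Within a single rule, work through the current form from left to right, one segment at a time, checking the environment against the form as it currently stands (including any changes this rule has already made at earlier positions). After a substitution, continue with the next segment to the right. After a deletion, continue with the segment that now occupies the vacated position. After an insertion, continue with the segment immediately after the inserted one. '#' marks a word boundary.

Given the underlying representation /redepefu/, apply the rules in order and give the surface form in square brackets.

Rule 1 Final Vowel Lowering: [redepefu] → [redepefo]
Rule 2 Degemination: no change — [redepefo]
Rule 3 Intervocalic Voicing: [redepefo] → [redebevo]

[redebevo]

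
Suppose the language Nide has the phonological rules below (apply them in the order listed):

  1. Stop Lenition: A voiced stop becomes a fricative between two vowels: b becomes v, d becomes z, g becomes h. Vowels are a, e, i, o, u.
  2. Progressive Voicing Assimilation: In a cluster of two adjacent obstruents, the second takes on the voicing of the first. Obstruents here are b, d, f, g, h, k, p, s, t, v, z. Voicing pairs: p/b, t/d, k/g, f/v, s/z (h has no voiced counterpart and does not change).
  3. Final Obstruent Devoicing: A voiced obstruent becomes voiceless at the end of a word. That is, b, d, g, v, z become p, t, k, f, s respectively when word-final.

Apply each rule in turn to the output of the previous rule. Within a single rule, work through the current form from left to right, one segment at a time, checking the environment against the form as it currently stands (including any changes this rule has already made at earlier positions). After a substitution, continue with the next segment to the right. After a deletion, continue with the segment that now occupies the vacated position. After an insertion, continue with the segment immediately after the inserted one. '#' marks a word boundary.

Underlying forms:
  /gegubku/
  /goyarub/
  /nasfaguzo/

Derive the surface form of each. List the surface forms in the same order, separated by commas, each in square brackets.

/gegubku/:
  1 Stop Lenition: [gegubku] → [gehubku]
  2 Progressive Voicing Assimilation: [gehubku] → [gehubgu]
  3 Final Obstruent Devoicing: no change — [gehubgu]
/goyarub/:
  1 Stop Lenition: no change — [goyarub]
  2 Progressive Voicing Assimilation: no change — [goyarub]
  3 Final Obstruent Devoicing: [goyarub] → [goyarup]
/nasfaguzo/:
  1 Stop Lenition: [nasfaguzo] → [nasfahuzo]
  2 Progressive Voicing Assimilation: no change — [nasfahuzo]
  3 Final Obstruent Devoicing: no change — [nasfahuzo]

[gehubgu], [goyarup], [nasfahuzo]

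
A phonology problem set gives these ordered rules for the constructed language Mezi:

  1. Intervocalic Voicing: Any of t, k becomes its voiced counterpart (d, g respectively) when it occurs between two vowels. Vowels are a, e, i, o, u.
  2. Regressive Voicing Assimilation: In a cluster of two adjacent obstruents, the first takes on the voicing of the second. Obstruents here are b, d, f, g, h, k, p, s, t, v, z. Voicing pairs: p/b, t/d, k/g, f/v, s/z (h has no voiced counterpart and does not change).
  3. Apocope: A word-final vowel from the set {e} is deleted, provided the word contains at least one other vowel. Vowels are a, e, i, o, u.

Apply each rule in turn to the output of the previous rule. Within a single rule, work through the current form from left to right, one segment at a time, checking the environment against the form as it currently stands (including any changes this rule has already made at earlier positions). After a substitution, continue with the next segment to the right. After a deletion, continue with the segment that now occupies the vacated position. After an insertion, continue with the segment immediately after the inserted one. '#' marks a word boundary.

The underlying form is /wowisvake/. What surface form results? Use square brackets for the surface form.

[wowizvag]

1 Intervocalic Voicing: [wowisvake] → [wowisvage]
2 Regressive Voicing Assimilation: [wowisvage] → [wowizvage]
3 Apocope: [wowizvage] → [wowizvag]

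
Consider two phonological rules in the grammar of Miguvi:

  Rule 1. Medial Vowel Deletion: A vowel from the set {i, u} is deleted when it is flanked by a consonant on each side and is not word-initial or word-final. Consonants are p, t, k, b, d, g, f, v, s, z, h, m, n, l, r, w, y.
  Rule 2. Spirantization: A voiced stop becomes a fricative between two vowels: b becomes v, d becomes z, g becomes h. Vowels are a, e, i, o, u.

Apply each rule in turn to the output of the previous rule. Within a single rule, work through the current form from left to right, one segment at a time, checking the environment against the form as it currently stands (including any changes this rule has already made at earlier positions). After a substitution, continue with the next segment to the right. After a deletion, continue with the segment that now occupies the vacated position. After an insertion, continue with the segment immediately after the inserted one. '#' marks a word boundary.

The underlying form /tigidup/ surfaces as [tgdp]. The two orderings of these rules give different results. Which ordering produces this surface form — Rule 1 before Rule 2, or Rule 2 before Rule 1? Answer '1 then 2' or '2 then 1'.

1 then 2

Order 1 then 2:
  1 Medial Vowel Deletion: [tigidup] → [tgdp]
  2 Spirantization: no change — [tgdp]
  result: [tgdp]
Order 2 then 1:
  2 Spirantization: [tigidup] → [tihizup]
  1 Medial Vowel Deletion: [tihizup] → [thzp]
  result: [thzp]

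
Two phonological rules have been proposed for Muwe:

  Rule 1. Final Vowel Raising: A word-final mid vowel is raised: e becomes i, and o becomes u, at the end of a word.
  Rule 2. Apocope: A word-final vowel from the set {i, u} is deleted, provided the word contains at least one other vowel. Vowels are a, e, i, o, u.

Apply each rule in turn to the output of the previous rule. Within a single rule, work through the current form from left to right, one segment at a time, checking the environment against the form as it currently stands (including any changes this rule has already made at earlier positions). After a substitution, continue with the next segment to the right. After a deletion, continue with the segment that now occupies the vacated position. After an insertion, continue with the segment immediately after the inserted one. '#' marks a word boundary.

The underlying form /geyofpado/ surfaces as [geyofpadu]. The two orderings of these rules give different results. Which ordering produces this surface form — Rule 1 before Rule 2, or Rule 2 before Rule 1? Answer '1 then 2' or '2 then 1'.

2 then 1

Order 1 then 2:
  1 Final Vowel Raising: [geyofpado] → [geyofpadu]
  2 Apocope: [geyofpadu] → [geyofpad]
  result: [geyofpad]
Order 2 then 1:
  2 Apocope: no change — [geyofpado]
  1 Final Vowel Raising: [geyofpado] → [geyofpadu]
  result: [geyofpadu]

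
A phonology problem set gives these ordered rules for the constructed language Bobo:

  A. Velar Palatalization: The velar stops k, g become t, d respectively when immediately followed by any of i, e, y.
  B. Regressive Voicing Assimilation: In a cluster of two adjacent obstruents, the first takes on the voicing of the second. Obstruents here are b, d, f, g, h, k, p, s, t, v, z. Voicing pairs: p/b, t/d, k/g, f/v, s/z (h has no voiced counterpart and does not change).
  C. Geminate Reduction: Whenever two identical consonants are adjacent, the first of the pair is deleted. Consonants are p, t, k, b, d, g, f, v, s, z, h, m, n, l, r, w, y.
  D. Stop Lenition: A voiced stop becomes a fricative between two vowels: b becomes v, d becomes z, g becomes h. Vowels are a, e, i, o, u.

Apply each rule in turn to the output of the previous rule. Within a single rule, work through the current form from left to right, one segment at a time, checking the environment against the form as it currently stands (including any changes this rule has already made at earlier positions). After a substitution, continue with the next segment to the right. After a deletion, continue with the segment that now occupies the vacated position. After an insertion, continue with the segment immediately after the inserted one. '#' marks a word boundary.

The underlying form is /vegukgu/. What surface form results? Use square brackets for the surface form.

A Velar Palatalization: no change — [vegukgu]
B Regressive Voicing Assimilation: [vegukgu] → [veguggu]
C Geminate Reduction: [veguggu] → [vegugu]
D Stop Lenition: [vegugu] → [vehuhu]

[vehuhu]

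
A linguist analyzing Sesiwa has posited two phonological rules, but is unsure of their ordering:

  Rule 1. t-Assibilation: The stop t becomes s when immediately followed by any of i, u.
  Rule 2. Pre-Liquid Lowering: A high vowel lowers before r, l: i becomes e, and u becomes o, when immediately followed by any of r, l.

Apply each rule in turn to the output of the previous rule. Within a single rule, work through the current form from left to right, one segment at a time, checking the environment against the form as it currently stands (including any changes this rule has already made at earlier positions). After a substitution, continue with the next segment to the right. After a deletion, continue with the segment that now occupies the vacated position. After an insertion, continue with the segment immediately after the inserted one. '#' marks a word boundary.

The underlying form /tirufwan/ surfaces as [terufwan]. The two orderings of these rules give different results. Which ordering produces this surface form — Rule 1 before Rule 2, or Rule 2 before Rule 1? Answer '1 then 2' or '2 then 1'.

2 then 1

Order 1 then 2:
  1 t-Assibilation: [tirufwan] → [sirufwan]
  2 Pre-Liquid Lowering: [sirufwan] → [serufwan]
  result: [serufwan]
Order 2 then 1:
  2 Pre-Liquid Lowering: [tirufwan] → [terufwan]
  1 t-Assibilation: no change — [terufwan]
  result: [terufwan]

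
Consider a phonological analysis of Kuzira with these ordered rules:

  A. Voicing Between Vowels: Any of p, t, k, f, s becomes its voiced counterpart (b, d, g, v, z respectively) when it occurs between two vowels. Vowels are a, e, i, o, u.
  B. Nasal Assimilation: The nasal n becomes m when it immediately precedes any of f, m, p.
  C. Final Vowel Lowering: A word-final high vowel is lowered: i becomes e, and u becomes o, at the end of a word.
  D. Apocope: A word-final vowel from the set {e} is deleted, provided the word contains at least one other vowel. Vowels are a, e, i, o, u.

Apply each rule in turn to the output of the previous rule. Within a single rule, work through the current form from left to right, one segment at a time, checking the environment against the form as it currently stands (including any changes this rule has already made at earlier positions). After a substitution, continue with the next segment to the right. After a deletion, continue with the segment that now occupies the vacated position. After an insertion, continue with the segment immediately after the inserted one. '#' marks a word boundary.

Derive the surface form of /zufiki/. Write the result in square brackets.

[zuvig]

A Voicing Between Vowels: [zufiki] → [zuvigi]
B Nasal Assimilation: no change — [zuvigi]
C Final Vowel Lowering: [zuvigi] → [zuvige]
D Apocope: [zuvige] → [zuvig]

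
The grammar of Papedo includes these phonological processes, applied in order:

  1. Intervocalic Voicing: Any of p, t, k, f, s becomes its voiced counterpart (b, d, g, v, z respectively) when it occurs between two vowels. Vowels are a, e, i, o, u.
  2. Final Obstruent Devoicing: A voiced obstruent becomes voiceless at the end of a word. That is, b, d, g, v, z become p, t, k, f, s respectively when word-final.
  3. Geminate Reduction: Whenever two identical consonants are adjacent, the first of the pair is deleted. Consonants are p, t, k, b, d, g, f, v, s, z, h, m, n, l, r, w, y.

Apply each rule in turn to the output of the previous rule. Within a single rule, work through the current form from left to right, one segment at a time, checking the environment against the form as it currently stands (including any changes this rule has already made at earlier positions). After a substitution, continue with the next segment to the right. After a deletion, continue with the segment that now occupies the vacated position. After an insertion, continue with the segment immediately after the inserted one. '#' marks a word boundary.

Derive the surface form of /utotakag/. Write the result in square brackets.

1 Intervocalic Voicing: [utotakag] → [udodagag]
2 Final Obstruent Devoicing: [udodagag] → [udodagak]
3 Geminate Reduction: no change — [udodagak]

[udodagak]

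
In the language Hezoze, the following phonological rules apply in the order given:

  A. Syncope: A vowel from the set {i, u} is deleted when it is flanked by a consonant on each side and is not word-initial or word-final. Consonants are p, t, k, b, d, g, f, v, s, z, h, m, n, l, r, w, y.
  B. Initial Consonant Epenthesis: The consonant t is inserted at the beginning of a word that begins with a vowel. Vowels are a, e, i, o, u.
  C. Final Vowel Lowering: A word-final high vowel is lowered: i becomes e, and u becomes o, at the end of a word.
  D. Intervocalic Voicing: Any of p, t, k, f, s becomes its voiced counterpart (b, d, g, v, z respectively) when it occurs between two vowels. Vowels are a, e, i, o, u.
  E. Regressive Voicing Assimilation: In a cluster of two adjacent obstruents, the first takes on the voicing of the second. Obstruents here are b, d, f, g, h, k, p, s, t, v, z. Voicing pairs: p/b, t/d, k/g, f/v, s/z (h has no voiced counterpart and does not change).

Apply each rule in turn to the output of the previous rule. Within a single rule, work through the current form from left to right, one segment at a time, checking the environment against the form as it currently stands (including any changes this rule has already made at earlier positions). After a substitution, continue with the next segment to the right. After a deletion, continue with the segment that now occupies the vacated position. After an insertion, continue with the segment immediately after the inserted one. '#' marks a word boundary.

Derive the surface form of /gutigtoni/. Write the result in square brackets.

A Syncope: [gutigtoni] → [gtgtoni]
B Initial Consonant Epenthesis: no change — [gtgtoni]
C Final Vowel Lowering: [gtgtoni] → [gtgtone]
D Intervocalic Voicing: no change — [gtgtone]
E Regressive Voicing Assimilation: [gtgtone] → [kdktone]

[kdktone]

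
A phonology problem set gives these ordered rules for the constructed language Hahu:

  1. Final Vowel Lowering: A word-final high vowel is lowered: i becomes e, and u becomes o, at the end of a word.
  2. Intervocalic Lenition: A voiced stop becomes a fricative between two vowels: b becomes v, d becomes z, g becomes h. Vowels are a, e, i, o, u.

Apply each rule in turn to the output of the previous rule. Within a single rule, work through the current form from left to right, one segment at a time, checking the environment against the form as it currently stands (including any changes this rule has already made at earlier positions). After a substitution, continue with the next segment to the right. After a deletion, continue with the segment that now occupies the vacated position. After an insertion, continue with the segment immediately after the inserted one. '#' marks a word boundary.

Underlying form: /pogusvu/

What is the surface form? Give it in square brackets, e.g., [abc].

1 Final Vowel Lowering: [pogusvu] → [pogusvo]
2 Intervocalic Lenition: [pogusvo] → [pohusvo]

[pohusvo]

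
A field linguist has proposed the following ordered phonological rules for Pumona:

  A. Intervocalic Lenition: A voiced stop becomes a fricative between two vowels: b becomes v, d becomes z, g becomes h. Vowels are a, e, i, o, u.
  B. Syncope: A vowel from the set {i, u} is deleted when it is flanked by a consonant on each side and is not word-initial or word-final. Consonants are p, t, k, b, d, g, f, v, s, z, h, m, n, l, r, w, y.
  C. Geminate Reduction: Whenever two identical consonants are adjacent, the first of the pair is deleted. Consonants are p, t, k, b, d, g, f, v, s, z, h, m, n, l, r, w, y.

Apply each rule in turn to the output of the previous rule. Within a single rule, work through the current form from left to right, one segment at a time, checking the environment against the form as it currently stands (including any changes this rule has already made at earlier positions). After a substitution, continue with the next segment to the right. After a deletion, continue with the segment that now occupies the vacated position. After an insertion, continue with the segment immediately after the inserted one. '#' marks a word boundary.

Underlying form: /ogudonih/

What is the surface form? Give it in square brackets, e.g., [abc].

[ohzonh]

A Intervocalic Lenition: [ogudonih] → [ohuzonih]
B Syncope: [ohuzonih] → [ohzonh]
C Geminate Reduction: no change — [ohzonh]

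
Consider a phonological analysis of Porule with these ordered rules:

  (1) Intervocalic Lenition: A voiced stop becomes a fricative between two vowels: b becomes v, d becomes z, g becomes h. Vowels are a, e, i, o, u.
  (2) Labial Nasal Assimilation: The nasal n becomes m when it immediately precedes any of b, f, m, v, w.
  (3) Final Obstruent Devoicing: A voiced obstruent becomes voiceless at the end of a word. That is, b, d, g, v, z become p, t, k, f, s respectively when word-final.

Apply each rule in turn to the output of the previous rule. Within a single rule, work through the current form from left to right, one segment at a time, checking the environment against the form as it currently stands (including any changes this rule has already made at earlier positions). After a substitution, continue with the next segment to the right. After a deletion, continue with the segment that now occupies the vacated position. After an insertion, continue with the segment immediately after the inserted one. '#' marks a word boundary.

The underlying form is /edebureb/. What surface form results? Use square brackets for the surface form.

(1) Intervocalic Lenition: [edebureb] → [ezevureb]
(2) Labial Nasal Assimilation: no change — [ezevureb]
(3) Final Obstruent Devoicing: [ezevureb] → [ezevurep]

[ezevurep]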